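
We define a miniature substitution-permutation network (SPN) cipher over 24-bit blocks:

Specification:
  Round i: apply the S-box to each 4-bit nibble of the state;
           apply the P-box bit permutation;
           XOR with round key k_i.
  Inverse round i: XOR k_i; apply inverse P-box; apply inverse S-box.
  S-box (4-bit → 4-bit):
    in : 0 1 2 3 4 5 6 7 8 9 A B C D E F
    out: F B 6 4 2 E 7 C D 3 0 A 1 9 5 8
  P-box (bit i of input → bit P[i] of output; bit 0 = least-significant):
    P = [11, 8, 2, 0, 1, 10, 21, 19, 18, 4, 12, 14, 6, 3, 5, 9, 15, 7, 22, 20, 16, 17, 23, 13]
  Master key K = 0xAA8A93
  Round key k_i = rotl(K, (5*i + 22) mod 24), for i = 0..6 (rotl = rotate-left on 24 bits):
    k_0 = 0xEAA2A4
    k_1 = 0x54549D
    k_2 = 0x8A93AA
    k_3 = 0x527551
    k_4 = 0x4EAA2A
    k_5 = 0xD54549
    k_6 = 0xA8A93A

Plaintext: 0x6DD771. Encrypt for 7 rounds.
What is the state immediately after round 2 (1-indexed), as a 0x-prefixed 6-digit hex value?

0xE2F72A

s_0 = plaintext = 0x6DD771
s_1 = Round(s_0, k_0) = 0x5179E5
s_2 = Round(s_1, k_1) = 0xE2F72A
s_3 = Round(s_2, k_2) = 0x6BC52A
s_4 = Round(s_3, k_3) = 0xE12181
s_5 = Round(s_4, k_4) = 0xF36391
s_6 = Round(s_5, k_5) = 0x957822
s_7 = Round(s_6, k_6) = 0xDFFE9E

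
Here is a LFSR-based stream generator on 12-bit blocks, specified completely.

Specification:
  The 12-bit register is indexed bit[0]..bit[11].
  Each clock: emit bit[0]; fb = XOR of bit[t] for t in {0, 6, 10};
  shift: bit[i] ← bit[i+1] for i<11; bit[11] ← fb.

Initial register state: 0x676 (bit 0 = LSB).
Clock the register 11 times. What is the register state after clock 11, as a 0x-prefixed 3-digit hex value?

0xE6C

reg_0 = 0x676
clock 1: out=0, reg = 0x33B
clock 2: out=1, reg = 0x99D
clock 3: out=1, reg = 0xCCE
clock 4: out=0, reg = 0x667
clock 5: out=1, reg = 0xB33
clock 6: out=1, reg = 0xD99
clock 7: out=1, reg = 0x6CC
clock 8: out=0, reg = 0x366
clock 9: out=0, reg = 0x9B3
clock 10: out=1, reg = 0xCD9
clock 11: out=1, reg = 0xE6C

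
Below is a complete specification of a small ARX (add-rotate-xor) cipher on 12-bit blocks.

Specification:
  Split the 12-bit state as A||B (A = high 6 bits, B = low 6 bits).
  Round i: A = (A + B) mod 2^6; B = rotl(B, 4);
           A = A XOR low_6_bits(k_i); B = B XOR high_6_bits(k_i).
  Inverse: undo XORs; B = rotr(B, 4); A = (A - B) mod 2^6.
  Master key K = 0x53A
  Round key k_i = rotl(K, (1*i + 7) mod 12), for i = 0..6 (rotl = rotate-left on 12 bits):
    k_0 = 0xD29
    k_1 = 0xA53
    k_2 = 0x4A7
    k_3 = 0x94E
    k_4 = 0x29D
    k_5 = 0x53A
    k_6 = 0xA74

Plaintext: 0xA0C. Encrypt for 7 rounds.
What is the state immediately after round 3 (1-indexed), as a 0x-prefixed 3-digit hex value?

0xF17

s_0 = plaintext = 0xA0C
s_1 = Round(s_0, k_0) = 0x777
s_2 = Round(s_1, k_1) = 0x1D4
s_3 = Round(s_2, k_2) = 0xF17
s_4 = Round(s_3, k_3) = 0x750
s_5 = Round(s_4, k_4) = 0xC0E
s_6 = Round(s_5, k_5) = 0x137
s_7 = Round(s_6, k_6) = 0x3D4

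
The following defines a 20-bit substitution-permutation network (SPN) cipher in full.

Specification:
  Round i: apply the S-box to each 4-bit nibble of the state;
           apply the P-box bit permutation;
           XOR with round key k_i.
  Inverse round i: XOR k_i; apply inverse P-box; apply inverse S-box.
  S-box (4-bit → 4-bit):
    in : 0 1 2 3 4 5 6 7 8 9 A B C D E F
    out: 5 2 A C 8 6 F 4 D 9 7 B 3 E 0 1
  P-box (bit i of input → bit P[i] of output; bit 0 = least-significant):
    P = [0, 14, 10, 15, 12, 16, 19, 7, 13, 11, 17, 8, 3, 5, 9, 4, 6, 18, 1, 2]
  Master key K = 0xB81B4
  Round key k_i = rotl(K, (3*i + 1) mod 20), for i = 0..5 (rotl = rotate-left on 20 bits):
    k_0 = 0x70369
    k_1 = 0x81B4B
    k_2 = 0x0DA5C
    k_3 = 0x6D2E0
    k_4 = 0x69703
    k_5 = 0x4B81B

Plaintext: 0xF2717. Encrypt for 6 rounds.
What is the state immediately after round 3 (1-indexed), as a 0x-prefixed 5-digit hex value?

s_0 = plaintext = 0xF2717
s_1 = Round(s_0, k_0) = 0x40719
s_2 = Round(s_1, k_1) = 0xB9946
s_3 = Round(s_2, k_2) = 0x43F81
s_4 = Round(s_3, k_3) = 0xEA074
s_5 = Round(s_4, k_4) = 0xC352B
s_6 = Round(s_5, k_5) = 0x372CA

0x43F81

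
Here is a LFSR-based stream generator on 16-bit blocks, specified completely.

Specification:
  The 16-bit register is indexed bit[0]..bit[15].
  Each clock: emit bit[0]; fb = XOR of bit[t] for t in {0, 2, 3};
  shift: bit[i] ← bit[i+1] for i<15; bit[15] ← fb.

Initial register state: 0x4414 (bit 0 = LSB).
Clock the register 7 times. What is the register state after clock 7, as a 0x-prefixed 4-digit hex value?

0x2688

reg_0 = 0x4414
clock 1: out=0, reg = 0xA20A
clock 2: out=0, reg = 0xD105
clock 3: out=1, reg = 0x6882
clock 4: out=0, reg = 0x3441
clock 5: out=1, reg = 0x9A20
clock 6: out=0, reg = 0x4D10
clock 7: out=0, reg = 0x2688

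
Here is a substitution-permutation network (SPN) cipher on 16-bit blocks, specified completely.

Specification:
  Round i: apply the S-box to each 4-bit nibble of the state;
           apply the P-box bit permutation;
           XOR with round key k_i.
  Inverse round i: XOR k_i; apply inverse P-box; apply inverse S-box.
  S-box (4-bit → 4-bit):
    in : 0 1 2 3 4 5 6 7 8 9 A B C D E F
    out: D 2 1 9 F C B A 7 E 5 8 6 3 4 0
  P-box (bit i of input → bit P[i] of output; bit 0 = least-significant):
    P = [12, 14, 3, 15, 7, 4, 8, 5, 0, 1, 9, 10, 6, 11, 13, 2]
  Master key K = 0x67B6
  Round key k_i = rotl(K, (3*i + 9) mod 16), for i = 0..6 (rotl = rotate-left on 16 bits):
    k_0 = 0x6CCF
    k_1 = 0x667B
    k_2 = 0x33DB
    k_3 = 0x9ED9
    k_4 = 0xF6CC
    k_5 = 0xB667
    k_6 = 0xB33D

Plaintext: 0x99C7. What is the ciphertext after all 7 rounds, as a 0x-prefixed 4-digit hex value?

0x1D98

s_0 = plaintext = 0x99C7
s_1 = Round(s_0, k_0) = 0x83D9
s_2 = Round(s_1, k_1) = 0x8AA2
s_3 = Round(s_2, k_2) = 0x081A
s_4 = Round(s_3, k_3) = 0xAC86
s_5 = Round(s_4, k_4) = 0x051E
s_6 = Round(s_5, k_5) = 0x903B
s_7 = Round(s_6, k_6) = 0x1D98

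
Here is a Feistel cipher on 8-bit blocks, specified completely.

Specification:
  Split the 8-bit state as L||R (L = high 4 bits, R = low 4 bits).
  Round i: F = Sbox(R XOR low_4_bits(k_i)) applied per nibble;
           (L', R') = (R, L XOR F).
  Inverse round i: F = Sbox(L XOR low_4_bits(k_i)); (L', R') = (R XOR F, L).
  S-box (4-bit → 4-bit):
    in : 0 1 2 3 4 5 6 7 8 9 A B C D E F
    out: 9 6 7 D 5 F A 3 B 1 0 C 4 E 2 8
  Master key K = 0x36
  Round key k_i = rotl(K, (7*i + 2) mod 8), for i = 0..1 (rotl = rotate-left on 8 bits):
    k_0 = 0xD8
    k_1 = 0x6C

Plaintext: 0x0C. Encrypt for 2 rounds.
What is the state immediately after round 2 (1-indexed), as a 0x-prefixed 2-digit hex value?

s_0 = plaintext = 0x0C
s_1 = Round(s_0, k_0) = 0xC5
s_2 = Round(s_1, k_1) = 0x5D

0x5D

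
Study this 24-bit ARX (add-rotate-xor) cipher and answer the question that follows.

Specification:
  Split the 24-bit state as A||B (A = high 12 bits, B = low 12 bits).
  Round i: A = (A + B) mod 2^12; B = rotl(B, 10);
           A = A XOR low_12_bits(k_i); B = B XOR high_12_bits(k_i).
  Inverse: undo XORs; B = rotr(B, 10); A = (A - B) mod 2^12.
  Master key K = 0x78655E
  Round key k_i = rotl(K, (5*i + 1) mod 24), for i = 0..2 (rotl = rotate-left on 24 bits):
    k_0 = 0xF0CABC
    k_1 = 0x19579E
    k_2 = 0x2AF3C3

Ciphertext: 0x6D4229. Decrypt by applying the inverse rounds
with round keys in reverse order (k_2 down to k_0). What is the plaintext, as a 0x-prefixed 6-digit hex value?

s_0 = ciphertext = 0x6D4229
s_1 = InvRound(s_0, k_2) = 0x2FF218
s_2 = InvRound(s_1, k_1) = 0x72DE34
s_3 = InvRound(s_2, k_0) = 0x8B14E0

0x8B14E0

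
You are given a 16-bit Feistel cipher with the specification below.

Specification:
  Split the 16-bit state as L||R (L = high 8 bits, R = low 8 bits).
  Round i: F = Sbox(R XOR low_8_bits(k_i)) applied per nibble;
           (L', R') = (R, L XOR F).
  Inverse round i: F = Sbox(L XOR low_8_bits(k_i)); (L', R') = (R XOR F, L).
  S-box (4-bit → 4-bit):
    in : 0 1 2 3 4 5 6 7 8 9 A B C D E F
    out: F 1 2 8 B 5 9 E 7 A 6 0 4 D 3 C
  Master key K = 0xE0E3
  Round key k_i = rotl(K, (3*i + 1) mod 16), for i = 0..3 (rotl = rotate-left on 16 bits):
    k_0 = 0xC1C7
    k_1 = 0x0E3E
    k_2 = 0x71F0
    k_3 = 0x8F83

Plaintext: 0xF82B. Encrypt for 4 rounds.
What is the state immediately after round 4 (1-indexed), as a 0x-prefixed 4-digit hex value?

s_0 = plaintext = 0xF82B
s_1 = Round(s_0, k_0) = 0x2BCC
s_2 = Round(s_1, k_1) = 0xCCE9
s_3 = Round(s_2, k_2) = 0xE9D6
s_4 = Round(s_3, k_3) = 0xD6BC

0xD6BC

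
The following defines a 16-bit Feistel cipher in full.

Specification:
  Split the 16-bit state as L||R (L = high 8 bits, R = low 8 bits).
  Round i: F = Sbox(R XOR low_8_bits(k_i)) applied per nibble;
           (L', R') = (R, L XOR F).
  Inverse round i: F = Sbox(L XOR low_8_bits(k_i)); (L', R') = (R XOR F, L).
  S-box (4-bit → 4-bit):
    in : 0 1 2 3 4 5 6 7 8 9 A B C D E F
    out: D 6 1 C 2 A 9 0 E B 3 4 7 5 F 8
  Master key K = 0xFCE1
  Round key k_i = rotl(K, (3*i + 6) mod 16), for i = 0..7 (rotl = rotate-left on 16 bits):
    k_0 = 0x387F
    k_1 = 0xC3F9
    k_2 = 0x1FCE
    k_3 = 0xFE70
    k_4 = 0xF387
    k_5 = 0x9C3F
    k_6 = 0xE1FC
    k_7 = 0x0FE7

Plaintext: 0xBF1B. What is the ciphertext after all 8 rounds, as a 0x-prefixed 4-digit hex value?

0x926F

s_0 = plaintext = 0xBF1B
s_1 = Round(s_0, k_0) = 0x1B2D
s_2 = Round(s_1, k_1) = 0x2D49
s_3 = Round(s_2, k_2) = 0x49CD
s_4 = Round(s_3, k_3) = 0xCD0C
s_5 = Round(s_4, k_4) = 0x0C29
s_6 = Round(s_5, k_5) = 0x2965
s_7 = Round(s_6, k_6) = 0x6592
s_8 = Round(s_7, k_7) = 0x926F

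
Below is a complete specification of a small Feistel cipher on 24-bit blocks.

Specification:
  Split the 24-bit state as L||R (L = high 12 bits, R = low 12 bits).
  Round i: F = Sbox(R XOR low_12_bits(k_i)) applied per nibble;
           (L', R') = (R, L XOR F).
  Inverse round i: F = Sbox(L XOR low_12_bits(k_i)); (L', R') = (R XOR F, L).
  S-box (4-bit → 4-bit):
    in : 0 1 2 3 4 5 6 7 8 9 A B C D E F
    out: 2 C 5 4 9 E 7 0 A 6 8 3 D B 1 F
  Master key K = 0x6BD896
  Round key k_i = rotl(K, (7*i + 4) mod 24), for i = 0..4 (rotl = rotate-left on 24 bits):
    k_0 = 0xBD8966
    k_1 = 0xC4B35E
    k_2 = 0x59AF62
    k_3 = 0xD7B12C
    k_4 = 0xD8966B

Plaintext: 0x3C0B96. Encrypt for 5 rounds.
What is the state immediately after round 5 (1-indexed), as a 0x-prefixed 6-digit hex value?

s_0 = plaintext = 0x3C0B96
s_1 = Round(s_0, k_0) = 0xB96632
s_2 = Round(s_1, k_1) = 0x6325EB
s_3 = Round(s_2, k_2) = 0x5EBE94
s_4 = Round(s_3, k_3) = 0xE94AD1
s_5 = Round(s_4, k_4) = 0xAD13AC

0xAD13AC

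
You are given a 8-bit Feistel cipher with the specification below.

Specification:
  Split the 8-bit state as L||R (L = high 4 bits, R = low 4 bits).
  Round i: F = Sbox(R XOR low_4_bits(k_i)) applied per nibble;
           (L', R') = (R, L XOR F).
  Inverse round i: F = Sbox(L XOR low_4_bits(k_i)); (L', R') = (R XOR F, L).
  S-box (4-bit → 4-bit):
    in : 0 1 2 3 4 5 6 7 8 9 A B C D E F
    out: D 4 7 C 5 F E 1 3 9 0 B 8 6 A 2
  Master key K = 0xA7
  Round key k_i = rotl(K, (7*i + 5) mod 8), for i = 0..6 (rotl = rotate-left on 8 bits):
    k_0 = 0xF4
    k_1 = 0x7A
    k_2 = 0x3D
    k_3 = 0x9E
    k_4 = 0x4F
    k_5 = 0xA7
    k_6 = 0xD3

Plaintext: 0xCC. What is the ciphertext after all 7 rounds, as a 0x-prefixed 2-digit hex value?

s_0 = plaintext = 0xCC
s_1 = Round(s_0, k_0) = 0xCF
s_2 = Round(s_1, k_1) = 0xF3
s_3 = Round(s_2, k_2) = 0x35
s_4 = Round(s_3, k_3) = 0x58
s_5 = Round(s_4, k_4) = 0x84
s_6 = Round(s_5, k_5) = 0x44
s_7 = Round(s_6, k_6) = 0x45

0x45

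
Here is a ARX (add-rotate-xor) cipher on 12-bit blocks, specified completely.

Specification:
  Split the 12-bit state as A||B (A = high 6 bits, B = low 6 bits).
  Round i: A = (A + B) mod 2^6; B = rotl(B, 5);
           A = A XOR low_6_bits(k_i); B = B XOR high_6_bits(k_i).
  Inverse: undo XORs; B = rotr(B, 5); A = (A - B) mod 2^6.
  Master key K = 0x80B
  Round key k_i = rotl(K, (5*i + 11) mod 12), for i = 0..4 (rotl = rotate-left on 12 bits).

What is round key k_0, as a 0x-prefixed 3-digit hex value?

K = 0x80B
k_0 = rotl(K, (5*0+11) mod 12) = rotl(K, 11) = 0xC05

0xC05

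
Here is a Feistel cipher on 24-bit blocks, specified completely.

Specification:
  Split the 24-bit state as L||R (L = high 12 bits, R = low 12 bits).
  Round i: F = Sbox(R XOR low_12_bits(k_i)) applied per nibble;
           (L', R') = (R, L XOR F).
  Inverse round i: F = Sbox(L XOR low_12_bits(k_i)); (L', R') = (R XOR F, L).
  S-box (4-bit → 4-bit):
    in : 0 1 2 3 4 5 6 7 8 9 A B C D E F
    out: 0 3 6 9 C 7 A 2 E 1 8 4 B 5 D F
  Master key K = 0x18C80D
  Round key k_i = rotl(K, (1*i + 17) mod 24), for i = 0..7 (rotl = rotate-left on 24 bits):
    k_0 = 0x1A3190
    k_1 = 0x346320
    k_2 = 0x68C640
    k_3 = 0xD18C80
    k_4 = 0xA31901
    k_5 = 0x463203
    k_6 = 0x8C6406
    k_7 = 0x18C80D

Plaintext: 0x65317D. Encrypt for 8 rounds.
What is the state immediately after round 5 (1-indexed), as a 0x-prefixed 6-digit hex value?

0xE3B45C

s_0 = plaintext = 0x65317D
s_1 = Round(s_0, k_0) = 0x17D686
s_2 = Round(s_1, k_1) = 0x6866F7
s_3 = Round(s_2, k_2) = 0x6F76C4
s_4 = Round(s_3, k_3) = 0x6C4E3B
s_5 = Round(s_4, k_4) = 0xE3B45C
s_6 = Round(s_5, k_5) = 0x45C444
s_7 = Round(s_6, k_6) = 0x44449A
s_8 = Round(s_7, k_7) = 0x49AF56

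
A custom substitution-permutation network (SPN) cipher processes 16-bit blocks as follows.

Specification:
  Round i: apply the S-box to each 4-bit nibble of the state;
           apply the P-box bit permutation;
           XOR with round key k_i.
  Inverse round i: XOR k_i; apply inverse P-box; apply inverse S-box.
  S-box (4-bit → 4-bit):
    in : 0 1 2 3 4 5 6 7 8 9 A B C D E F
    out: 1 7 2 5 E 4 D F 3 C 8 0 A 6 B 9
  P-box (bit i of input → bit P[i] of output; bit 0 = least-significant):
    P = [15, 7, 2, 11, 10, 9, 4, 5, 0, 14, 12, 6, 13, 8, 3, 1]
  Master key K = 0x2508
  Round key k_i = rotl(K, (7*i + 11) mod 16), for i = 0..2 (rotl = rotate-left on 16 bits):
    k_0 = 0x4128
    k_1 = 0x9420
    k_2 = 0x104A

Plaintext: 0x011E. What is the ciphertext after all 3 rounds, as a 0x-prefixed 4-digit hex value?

s_0 = plaintext = 0x011E
s_1 = Round(s_0, k_0) = 0xBFB9
s_2 = Round(s_1, k_1) = 0x9C65
s_3 = Round(s_2, k_2) = 0x5434

0x5434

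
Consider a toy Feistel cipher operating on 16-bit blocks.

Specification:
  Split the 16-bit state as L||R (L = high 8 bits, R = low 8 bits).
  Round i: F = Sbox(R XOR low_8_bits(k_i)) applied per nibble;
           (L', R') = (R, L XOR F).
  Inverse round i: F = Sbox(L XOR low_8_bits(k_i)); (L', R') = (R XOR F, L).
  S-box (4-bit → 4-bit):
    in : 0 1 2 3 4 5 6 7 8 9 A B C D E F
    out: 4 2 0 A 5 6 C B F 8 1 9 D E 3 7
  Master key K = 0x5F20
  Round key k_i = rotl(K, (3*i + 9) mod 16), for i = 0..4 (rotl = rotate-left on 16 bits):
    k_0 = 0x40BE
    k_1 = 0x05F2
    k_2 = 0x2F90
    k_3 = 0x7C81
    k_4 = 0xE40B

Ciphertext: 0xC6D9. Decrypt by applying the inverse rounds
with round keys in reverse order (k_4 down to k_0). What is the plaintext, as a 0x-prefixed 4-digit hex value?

s_0 = ciphertext = 0xC6D9
s_1 = InvRound(s_0, k_4) = 0x07C6
s_2 = InvRound(s_1, k_3) = 0x3A07
s_3 = InvRound(s_2, k_2) = 0x163A
s_4 = InvRound(s_3, k_1) = 0x0F16
s_5 = InvRound(s_4, k_0) = 0x840F

0x840F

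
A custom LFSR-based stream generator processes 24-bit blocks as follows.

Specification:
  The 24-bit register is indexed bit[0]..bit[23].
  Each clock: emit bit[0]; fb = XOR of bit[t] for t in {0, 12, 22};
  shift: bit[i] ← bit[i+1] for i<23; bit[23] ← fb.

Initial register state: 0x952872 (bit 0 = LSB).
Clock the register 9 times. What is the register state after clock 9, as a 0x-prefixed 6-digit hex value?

0x854A94

reg_0 = 0x952872
clock 1: out=0, reg = 0x4A9439
clock 2: out=1, reg = 0xA54A1C
clock 3: out=0, reg = 0x52A50E
clock 4: out=0, reg = 0xA95287
clock 5: out=1, reg = 0x54A943
clock 6: out=1, reg = 0x2A54A1
clock 7: out=1, reg = 0x152A50
clock 8: out=0, reg = 0x0A9528
clock 9: out=0, reg = 0x854A94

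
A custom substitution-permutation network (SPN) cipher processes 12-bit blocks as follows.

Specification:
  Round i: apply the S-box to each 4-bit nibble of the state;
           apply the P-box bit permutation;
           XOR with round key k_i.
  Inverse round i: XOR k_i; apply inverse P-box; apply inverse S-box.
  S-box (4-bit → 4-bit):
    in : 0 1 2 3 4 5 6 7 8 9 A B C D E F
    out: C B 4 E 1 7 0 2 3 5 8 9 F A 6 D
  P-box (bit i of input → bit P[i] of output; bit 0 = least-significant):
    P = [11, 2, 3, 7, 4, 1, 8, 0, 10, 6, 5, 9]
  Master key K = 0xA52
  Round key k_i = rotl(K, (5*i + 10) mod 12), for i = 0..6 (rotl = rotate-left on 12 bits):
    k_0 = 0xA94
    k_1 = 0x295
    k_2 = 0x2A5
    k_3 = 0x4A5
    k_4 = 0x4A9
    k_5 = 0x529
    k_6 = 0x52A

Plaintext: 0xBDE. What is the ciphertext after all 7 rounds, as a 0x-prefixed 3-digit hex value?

s_0 = plaintext = 0xBDE
s_1 = Round(s_0, k_0) = 0xC9B
s_2 = Round(s_1, k_1) = 0xD65
s_3 = Round(s_2, k_2) = 0x8E9
s_4 = Round(s_3, k_3) = 0x9EF
s_5 = Round(s_4, k_4) = 0x903
s_6 = Round(s_5, k_5) = 0x084
s_7 = Round(s_6, k_6) = 0xF18

0xF18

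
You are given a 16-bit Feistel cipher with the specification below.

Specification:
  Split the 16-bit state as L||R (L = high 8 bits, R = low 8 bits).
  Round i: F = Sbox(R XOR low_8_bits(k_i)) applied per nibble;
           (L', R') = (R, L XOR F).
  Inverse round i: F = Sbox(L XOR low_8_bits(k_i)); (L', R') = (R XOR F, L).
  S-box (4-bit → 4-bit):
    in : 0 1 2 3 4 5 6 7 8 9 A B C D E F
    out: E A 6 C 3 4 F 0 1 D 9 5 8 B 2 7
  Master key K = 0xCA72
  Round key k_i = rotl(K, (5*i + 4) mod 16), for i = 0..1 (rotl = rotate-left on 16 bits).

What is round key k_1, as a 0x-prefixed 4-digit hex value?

K = 0xCA72
k_0 = rotl(K, (5*0+4) mod 16) = rotl(K, 4) = 0xA72C
k_1 = rotl(K, (5*1+4) mod 16) = rotl(K, 9) = 0xE594

0xE594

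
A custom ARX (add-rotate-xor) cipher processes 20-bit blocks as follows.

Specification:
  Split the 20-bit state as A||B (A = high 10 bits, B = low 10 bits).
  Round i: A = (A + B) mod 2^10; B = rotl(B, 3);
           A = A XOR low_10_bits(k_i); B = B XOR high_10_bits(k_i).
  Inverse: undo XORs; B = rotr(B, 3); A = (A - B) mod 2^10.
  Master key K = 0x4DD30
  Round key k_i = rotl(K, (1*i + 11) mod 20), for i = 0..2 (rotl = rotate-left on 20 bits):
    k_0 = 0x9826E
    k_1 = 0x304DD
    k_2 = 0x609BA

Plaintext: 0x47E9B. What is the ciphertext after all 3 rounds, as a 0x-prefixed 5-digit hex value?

0x308E0

s_0 = plaintext = 0x47E9B
s_1 = Round(s_0, k_0) = 0x752BD
s_2 = Round(s_1, k_1) = 0x1312C
s_3 = Round(s_2, k_2) = 0x308E0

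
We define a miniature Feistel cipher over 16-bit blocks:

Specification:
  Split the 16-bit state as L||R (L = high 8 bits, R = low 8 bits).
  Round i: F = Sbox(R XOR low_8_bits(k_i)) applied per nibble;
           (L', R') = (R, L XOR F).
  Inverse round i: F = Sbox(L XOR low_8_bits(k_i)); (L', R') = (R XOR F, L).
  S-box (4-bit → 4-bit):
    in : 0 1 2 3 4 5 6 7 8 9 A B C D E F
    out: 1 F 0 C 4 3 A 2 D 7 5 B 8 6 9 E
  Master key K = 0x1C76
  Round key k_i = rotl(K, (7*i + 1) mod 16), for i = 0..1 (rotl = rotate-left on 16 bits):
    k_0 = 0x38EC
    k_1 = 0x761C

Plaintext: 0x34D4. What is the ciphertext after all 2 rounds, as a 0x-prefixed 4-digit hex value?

s_0 = plaintext = 0x34D4
s_1 = Round(s_0, k_0) = 0xD4F9
s_2 = Round(s_1, k_1) = 0xF947

0xF947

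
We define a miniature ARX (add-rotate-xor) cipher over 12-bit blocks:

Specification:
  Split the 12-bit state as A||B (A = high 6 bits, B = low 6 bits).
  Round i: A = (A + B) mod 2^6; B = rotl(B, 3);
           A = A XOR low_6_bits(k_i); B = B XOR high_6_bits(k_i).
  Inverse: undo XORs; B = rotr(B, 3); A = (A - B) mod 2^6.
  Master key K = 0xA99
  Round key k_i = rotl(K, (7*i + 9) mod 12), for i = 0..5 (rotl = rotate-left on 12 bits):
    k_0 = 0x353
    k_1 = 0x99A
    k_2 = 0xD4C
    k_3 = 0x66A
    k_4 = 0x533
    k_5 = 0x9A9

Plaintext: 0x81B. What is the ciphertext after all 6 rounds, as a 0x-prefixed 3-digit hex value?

0x5A7

s_0 = plaintext = 0x81B
s_1 = Round(s_0, k_0) = 0xA16
s_2 = Round(s_1, k_1) = 0x914
s_3 = Round(s_2, k_2) = 0xD17
s_4 = Round(s_3, k_3) = 0x863
s_5 = Round(s_4, k_4) = 0xDC8
s_6 = Round(s_5, k_5) = 0x5A7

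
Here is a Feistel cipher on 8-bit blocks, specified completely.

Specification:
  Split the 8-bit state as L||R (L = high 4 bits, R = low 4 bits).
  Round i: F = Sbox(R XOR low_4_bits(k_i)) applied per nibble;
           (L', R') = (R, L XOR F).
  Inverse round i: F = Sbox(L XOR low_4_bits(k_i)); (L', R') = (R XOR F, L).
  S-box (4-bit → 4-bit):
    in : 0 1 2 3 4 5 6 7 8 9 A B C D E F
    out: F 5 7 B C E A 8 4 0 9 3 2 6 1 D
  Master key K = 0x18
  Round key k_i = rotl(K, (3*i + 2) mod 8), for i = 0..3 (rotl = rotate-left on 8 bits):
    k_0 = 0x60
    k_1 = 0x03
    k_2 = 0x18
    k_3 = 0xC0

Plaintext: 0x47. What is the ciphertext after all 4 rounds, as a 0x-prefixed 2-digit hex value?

s_0 = plaintext = 0x47
s_1 = Round(s_0, k_0) = 0x7C
s_2 = Round(s_1, k_1) = 0xCA
s_3 = Round(s_2, k_2) = 0xAB
s_4 = Round(s_3, k_3) = 0xB9

0xB9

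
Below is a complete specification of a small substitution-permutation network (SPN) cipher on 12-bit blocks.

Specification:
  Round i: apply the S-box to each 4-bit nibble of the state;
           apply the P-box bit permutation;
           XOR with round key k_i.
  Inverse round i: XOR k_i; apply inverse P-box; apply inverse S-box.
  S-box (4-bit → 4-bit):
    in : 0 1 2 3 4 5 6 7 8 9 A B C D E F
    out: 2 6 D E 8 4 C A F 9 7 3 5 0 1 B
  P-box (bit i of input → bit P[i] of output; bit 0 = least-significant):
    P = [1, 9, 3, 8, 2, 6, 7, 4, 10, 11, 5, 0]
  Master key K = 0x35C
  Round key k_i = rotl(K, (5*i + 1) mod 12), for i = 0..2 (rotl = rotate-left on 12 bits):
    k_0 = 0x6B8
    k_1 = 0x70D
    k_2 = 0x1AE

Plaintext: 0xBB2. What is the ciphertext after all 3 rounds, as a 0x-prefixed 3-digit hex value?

s_0 = plaintext = 0xBB2
s_1 = Round(s_0, k_0) = 0xBF6
s_2 = Round(s_1, k_1) = 0xA51
s_3 = Round(s_2, k_2) = 0xF06

0xF06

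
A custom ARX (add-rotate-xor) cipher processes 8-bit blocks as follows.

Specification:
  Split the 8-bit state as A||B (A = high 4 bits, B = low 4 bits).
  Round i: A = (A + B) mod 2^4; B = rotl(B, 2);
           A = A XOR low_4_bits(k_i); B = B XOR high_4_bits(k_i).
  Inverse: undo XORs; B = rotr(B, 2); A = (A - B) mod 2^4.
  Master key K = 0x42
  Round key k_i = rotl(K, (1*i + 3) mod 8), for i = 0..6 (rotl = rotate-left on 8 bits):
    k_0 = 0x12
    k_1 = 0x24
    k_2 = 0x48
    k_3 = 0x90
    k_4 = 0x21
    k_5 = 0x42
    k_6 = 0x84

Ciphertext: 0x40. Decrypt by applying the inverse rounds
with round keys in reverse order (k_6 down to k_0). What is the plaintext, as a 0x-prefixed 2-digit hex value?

0xE0

s_0 = ciphertext = 0x40
s_1 = InvRound(s_0, k_6) = 0xE2
s_2 = InvRound(s_1, k_5) = 0x39
s_3 = InvRound(s_2, k_4) = 0x4E
s_4 = InvRound(s_3, k_3) = 0x7D
s_5 = InvRound(s_4, k_2) = 0x96
s_6 = InvRound(s_5, k_1) = 0xC1
s_7 = InvRound(s_6, k_0) = 0xE0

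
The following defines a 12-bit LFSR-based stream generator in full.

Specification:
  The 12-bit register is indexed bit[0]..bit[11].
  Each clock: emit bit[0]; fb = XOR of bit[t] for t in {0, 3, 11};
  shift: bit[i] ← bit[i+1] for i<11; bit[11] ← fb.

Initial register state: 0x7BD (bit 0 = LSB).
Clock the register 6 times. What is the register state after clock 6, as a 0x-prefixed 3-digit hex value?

0x19E

reg_0 = 0x7BD
clock 1: out=1, reg = 0x3DE
clock 2: out=0, reg = 0x9EF
clock 3: out=1, reg = 0xCF7
clock 4: out=1, reg = 0x67B
clock 5: out=1, reg = 0x33D
clock 6: out=1, reg = 0x19E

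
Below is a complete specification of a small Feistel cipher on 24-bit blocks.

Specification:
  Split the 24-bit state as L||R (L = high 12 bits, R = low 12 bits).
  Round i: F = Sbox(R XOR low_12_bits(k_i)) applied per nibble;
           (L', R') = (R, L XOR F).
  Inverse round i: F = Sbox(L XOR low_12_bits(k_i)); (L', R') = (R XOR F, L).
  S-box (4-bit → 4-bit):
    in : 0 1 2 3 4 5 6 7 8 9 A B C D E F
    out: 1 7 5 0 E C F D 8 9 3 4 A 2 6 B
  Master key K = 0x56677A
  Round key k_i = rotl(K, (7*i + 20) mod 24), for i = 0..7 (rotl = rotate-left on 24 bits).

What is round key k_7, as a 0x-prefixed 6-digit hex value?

K = 0x56677A
k_0 = rotl(K, (7*0+20) mod 24) = rotl(K, 20) = 0xA56677
k_1 = rotl(K, (7*1+20) mod 24) = rotl(K, 3) = 0xB33BD2
k_2 = rotl(K, (7*2+20) mod 24) = rotl(K, 10) = 0x9DE959
k_3 = rotl(K, (7*3+20) mod 24) = rotl(K, 17) = 0xF4ACCE
k_4 = rotl(K, (7*4+20) mod 24) = rotl(K, 0) = 0x56677A
k_5 = rotl(K, (7*5+20) mod 24) = rotl(K, 7) = 0x33BD2B
k_6 = rotl(K, (7*6+20) mod 24) = rotl(K, 14) = 0xDE9599
k_7 = rotl(K, (7*7+20) mod 24) = rotl(K, 21) = 0x4ACCEF

0x4ACCEF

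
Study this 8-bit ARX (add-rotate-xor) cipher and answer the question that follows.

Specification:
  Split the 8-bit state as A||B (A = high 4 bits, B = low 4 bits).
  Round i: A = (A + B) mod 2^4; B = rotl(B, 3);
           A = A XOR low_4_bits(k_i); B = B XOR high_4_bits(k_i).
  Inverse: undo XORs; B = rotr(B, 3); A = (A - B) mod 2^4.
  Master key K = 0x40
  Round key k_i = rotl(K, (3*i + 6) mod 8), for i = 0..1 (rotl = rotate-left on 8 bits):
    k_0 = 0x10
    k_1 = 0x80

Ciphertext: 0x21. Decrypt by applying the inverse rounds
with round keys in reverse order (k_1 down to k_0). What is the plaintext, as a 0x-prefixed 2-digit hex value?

0xB4

s_0 = ciphertext = 0x21
s_1 = InvRound(s_0, k_1) = 0xF3
s_2 = InvRound(s_1, k_0) = 0xB4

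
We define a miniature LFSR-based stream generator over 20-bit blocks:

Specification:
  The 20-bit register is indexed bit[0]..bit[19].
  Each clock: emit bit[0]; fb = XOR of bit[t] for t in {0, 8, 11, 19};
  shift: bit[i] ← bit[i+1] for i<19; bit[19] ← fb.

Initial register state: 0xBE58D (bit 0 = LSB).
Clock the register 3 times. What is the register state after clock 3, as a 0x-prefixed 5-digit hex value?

0x77CB1

reg_0 = 0xBE58D
clock 1: out=1, reg = 0xDF2C6
clock 2: out=0, reg = 0xEF963
clock 3: out=1, reg = 0x77CB1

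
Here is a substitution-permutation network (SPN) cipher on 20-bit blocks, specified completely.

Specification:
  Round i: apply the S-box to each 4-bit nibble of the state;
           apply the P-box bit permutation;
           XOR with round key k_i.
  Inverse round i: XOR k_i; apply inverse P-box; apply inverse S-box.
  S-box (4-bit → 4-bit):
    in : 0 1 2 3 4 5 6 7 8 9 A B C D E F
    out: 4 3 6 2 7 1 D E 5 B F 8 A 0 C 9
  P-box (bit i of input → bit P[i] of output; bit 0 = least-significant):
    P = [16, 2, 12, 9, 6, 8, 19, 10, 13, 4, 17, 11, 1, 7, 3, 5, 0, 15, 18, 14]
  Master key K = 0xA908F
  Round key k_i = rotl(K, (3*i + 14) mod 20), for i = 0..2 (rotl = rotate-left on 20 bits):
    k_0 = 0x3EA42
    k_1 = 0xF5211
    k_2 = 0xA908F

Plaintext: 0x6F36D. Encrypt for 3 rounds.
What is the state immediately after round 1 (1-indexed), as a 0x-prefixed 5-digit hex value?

s_0 = plaintext = 0x6F36D
s_1 = Round(s_0, k_0) = 0xFAE31
s_2 = Round(s_1, k_1) = 0xC1BBE
s_3 = Round(s_2, k_2) = 0xA4E0D

0xFAE31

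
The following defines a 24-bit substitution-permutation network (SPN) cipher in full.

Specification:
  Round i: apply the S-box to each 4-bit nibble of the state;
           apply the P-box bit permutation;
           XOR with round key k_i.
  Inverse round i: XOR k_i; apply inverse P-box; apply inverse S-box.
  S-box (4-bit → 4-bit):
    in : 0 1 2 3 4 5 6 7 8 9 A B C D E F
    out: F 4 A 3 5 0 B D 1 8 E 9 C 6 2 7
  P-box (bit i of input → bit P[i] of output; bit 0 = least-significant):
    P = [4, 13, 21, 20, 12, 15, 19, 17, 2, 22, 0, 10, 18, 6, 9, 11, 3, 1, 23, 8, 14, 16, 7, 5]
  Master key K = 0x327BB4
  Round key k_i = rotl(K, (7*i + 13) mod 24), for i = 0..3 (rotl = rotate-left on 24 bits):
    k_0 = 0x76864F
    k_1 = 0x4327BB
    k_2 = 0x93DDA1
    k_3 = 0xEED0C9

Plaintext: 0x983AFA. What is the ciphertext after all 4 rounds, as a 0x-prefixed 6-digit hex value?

s_0 = plaintext = 0x983AFA
s_1 = Round(s_0, k_0) = 0x0A3226
s_2 = Round(s_1, k_1) = 0x94C249
s_3 = Round(s_2, k_2) = 0x4BC389
s_4 = Round(s_3, k_3) = 0xBE8B45

0xBE8B45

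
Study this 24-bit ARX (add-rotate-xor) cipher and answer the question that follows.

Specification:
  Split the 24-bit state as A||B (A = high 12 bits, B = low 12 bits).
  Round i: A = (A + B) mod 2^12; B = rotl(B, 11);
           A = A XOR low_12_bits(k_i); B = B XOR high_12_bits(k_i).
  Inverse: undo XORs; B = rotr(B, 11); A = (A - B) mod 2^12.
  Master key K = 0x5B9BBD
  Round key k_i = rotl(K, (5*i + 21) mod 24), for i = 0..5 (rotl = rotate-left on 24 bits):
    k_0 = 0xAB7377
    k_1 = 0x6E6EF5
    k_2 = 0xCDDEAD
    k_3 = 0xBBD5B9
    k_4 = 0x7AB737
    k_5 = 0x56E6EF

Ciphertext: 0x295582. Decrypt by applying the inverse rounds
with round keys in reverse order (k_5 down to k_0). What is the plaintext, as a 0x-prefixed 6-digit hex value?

0x626DAF

s_0 = ciphertext = 0x295582
s_1 = InvRound(s_0, k_5) = 0x2A21D8
s_2 = InvRound(s_1, k_4) = 0x8AFCE6
s_3 = InvRound(s_2, k_3) = 0xE60EB6
s_4 = InvRound(s_3, k_2) = 0xBF74D6
s_5 = InvRound(s_4, k_1) = 0x0A2460
s_6 = InvRound(s_5, k_0) = 0x626DAF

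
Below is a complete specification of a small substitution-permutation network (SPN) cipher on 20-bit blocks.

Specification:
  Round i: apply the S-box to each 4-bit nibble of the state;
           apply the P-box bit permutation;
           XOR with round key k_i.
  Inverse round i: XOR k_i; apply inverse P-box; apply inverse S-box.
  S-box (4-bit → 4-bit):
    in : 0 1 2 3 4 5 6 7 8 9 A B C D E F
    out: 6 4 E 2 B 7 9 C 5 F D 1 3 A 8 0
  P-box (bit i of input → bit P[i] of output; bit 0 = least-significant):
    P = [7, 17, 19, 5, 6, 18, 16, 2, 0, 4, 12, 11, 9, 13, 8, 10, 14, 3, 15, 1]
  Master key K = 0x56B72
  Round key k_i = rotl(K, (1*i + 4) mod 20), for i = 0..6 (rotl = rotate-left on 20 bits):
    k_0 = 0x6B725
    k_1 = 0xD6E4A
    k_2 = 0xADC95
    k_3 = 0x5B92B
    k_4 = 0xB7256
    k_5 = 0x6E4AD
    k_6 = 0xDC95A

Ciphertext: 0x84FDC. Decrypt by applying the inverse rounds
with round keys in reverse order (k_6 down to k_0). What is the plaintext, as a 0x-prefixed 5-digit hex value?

s_0 = ciphertext = 0x84FDC
s_1 = InvRound(s_0, k_6) = 0x76F2B
s_2 = InvRound(s_1, k_5) = 0x78E7B
s_3 = InvRound(s_2, k_4) = 0x5DAD7
s_4 = InvRound(s_3, k_3) = 0xC5366
s_5 = InvRound(s_4, k_2) = 0x7A4C4
s_6 = InvRound(s_5, k_1) = 0x9BEE5
s_7 = InvRound(s_6, k_0) = 0xF1E55

0xF1E55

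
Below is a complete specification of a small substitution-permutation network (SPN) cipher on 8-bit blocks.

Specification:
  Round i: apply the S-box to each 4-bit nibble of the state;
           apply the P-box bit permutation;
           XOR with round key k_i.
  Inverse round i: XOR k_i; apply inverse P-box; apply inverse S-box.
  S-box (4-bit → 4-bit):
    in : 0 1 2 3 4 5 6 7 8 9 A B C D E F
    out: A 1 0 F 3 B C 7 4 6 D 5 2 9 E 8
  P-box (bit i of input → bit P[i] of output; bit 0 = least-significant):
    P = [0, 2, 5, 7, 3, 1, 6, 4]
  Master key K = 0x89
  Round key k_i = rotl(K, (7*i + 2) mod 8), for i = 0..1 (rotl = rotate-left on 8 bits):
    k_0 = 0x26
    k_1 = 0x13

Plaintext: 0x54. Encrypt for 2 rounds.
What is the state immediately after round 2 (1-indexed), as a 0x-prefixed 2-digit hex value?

s_0 = plaintext = 0x54
s_1 = Round(s_0, k_0) = 0x39
s_2 = Round(s_1, k_1) = 0x6D

0x6D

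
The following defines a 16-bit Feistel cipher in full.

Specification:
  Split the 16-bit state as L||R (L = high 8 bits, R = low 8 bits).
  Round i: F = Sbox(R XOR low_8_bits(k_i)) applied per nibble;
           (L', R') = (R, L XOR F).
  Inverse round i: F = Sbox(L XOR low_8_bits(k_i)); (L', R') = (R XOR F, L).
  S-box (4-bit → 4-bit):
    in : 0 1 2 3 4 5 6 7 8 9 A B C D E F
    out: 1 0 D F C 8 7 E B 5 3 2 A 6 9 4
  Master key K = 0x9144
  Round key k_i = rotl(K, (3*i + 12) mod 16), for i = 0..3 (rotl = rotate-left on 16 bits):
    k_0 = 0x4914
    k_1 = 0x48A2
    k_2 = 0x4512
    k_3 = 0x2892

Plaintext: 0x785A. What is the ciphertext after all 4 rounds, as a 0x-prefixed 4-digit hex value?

s_0 = plaintext = 0x785A
s_1 = Round(s_0, k_0) = 0x5AB1
s_2 = Round(s_1, k_1) = 0xB155
s_3 = Round(s_2, k_2) = 0x557F
s_4 = Round(s_3, k_3) = 0x7FC3

0x7FC3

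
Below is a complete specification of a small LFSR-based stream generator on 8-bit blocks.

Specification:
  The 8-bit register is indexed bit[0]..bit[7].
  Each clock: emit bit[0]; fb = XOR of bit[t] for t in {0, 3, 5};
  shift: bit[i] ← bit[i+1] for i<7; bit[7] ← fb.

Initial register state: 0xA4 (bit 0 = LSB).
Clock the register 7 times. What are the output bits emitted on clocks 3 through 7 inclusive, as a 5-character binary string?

reg_0 = 0xA4
clock 1: out=0, reg = 0xD2
clock 2: out=0, reg = 0x69
clock 3: out=1, reg = 0xB4
clock 4: out=0, reg = 0xDA
clock 5: out=0, reg = 0xED
clock 6: out=1, reg = 0xF6
clock 7: out=0, reg = 0xFB

10010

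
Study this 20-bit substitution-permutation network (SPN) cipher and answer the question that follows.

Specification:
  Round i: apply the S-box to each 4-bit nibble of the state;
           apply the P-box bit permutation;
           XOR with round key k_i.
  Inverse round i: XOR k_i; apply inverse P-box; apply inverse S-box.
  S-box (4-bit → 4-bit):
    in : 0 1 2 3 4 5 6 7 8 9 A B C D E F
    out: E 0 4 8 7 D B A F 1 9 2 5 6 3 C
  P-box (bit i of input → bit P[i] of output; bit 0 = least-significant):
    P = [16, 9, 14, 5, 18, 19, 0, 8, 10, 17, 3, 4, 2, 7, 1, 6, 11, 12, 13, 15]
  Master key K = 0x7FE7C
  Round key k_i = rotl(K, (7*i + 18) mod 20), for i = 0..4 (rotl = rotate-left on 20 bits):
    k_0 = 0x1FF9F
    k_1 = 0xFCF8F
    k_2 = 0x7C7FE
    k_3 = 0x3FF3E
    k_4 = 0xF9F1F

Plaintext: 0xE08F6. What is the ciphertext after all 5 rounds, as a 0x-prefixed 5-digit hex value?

s_0 = plaintext = 0xE08F6
s_1 = Round(s_0, k_0) = 0x2E064
s_2 = Round(s_1, k_1) = 0x0AC13
s_3 = Round(s_2, k_2) = 0x77392
s_4 = Round(s_3, k_3) = 0x72FEE
s_5 = Round(s_4, k_4) = 0x20D05

0x20D05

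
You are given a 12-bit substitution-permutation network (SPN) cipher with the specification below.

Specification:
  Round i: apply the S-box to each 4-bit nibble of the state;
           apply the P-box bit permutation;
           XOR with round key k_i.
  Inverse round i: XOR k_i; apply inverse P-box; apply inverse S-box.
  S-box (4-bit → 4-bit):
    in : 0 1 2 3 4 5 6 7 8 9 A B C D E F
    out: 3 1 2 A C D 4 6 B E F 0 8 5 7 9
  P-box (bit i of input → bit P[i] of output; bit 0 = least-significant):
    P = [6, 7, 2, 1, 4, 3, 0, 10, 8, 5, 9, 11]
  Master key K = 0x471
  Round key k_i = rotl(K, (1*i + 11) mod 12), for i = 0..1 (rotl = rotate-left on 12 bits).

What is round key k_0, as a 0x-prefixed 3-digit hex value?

0xA38

K = 0x471
k_0 = rotl(K, (1*0+11) mod 12) = rotl(K, 11) = 0xA38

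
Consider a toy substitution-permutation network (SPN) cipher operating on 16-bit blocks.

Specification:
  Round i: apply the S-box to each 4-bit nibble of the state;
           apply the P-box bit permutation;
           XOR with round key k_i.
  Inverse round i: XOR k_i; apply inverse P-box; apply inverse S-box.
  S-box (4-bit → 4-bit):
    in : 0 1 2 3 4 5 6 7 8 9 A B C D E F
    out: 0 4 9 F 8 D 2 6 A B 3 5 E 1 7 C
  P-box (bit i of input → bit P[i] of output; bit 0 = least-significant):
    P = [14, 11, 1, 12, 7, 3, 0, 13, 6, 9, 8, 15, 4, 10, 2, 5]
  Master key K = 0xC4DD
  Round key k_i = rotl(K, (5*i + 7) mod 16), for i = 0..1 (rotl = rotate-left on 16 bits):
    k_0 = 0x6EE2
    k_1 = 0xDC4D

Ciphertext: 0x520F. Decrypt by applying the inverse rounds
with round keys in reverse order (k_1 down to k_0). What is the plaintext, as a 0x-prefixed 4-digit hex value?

0xCEB0

s_0 = ciphertext = 0x520F
s_1 = InvRound(s_0, k_1) = 0x6907
s_2 = InvRound(s_1, k_0) = 0xCEB0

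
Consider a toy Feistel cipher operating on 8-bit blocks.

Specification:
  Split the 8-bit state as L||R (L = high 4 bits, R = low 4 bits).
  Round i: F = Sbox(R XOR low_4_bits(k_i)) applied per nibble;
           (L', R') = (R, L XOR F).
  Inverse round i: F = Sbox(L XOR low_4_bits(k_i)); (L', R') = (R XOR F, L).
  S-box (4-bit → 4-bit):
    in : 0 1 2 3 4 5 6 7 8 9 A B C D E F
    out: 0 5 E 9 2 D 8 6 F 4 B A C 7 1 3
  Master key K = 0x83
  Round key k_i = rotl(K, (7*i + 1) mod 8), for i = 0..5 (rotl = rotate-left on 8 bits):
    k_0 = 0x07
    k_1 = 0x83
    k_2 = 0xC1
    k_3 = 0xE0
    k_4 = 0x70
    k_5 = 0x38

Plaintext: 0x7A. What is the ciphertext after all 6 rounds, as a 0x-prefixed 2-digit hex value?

s_0 = plaintext = 0x7A
s_1 = Round(s_0, k_0) = 0xA0
s_2 = Round(s_1, k_1) = 0x03
s_3 = Round(s_2, k_2) = 0x3E
s_4 = Round(s_3, k_3) = 0xE2
s_5 = Round(s_4, k_4) = 0x20
s_6 = Round(s_5, k_5) = 0x0D

0x0D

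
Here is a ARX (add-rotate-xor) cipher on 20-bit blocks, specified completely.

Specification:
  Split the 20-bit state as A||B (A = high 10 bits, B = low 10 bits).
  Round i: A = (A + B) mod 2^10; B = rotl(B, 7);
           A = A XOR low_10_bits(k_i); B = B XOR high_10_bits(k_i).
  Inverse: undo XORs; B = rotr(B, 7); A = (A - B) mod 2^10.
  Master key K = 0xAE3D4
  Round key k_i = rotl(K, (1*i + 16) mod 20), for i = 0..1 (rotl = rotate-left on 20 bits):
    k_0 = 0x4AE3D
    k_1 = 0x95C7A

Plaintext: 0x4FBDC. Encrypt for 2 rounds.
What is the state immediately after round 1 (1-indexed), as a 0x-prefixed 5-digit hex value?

0xC9F50

s_0 = plaintext = 0x4FBDC
s_1 = Round(s_0, k_0) = 0xC9F50
s_2 = Round(s_1, k_1) = 0x8363D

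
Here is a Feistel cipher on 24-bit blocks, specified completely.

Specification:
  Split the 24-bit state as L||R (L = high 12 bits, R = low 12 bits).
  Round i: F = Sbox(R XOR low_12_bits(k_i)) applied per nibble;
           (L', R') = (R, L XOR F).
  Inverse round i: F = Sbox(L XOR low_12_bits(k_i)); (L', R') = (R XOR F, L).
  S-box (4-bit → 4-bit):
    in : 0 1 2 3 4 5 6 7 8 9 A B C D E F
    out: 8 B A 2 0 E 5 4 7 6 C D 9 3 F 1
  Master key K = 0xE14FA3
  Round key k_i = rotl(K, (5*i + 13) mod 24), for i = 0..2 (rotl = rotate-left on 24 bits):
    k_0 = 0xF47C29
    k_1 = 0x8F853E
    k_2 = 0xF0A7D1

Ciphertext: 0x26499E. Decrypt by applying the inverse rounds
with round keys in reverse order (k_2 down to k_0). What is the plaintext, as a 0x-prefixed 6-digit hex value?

s_0 = ciphertext = 0x26499E
s_1 = InvRound(s_0, k_2) = 0x740264
s_2 = InvRound(s_1, k_1) = 0x82B740
s_3 = InvRound(s_2, k_0) = 0x7CA82B

0x7CA82B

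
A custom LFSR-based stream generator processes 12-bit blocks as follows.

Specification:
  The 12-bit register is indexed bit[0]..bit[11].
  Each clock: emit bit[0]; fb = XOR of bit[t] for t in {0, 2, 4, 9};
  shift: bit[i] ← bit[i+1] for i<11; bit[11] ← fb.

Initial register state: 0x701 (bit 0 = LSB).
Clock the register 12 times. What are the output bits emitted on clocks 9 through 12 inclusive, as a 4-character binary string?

1110

reg_0 = 0x701
clock 1: out=1, reg = 0x380
clock 2: out=0, reg = 0x9C0
clock 3: out=0, reg = 0x4E0
clock 4: out=0, reg = 0x270
clock 5: out=0, reg = 0x138
clock 6: out=0, reg = 0x89C
clock 7: out=0, reg = 0x44E
clock 8: out=0, reg = 0xA27
clock 9: out=1, reg = 0xD13
clock 10: out=1, reg = 0x689
clock 11: out=1, reg = 0x344
clock 12: out=0, reg = 0x1A2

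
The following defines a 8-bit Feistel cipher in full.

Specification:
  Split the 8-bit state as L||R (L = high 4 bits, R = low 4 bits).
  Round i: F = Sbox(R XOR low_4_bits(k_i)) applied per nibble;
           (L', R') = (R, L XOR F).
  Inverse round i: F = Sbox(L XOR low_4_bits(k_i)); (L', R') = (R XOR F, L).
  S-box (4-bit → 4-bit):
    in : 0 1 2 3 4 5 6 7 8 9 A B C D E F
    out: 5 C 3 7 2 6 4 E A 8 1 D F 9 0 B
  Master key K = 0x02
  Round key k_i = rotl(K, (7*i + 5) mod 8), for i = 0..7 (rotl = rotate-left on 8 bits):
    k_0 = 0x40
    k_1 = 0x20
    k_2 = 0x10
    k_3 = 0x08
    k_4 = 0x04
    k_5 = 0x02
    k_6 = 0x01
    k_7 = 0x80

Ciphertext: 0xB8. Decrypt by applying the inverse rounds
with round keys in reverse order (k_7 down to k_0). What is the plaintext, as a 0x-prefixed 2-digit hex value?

0x27

s_0 = ciphertext = 0xB8
s_1 = InvRound(s_0, k_7) = 0x5B
s_2 = InvRound(s_1, k_6) = 0x95
s_3 = InvRound(s_2, k_5) = 0x89
s_4 = InvRound(s_3, k_4) = 0x68
s_5 = InvRound(s_4, k_3) = 0x86
s_6 = InvRound(s_5, k_2) = 0xC8
s_7 = InvRound(s_6, k_1) = 0x7C
s_8 = InvRound(s_7, k_0) = 0x27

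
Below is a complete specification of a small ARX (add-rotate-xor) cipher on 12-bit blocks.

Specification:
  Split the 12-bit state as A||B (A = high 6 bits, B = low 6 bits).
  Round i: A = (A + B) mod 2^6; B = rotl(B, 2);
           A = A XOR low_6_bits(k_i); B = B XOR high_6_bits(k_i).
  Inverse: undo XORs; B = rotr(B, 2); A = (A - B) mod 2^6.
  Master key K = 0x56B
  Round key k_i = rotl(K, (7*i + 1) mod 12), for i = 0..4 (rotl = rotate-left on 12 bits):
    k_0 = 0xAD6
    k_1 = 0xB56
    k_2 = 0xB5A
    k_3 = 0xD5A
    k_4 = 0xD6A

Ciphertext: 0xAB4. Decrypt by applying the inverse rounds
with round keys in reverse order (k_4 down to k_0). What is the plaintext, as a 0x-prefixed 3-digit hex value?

s_0 = ciphertext = 0xAB4
s_1 = InvRound(s_0, k_4) = 0xC10
s_2 = InvRound(s_1, k_3) = 0x459
s_3 = InvRound(s_2, k_2) = 0xF8D
s_4 = InvRound(s_3, k_1) = 0x808
s_5 = InvRound(s_4, k_0) = 0xFB8

0xFB8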